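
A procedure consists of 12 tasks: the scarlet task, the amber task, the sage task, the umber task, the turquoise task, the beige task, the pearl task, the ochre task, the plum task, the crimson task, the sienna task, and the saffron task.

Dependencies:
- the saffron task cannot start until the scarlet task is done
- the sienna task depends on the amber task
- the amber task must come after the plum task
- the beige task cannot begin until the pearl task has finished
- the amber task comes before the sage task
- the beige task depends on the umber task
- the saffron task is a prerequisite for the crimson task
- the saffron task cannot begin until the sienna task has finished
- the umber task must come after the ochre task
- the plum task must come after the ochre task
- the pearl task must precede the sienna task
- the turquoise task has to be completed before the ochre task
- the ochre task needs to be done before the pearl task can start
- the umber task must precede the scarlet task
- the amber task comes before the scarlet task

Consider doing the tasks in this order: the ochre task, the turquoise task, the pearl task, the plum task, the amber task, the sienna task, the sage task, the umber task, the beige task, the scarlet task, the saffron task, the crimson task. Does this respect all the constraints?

In the proposed order, the ochre task appears before the turquoise task.
But one of the constraints requires the turquoise task before the ochre task, so this ordering violates it.

No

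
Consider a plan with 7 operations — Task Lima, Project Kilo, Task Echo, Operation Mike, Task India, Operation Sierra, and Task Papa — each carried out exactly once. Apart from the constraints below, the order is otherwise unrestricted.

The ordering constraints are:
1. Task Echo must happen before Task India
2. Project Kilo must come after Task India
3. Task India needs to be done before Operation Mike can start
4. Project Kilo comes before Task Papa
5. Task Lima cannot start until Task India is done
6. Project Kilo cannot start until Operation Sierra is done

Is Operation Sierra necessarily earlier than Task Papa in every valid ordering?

Yes

Following the dependencies: Operation Sierra → Project Kilo → Task Papa.
That forces Operation Sierra before Task Papa in every valid schedule.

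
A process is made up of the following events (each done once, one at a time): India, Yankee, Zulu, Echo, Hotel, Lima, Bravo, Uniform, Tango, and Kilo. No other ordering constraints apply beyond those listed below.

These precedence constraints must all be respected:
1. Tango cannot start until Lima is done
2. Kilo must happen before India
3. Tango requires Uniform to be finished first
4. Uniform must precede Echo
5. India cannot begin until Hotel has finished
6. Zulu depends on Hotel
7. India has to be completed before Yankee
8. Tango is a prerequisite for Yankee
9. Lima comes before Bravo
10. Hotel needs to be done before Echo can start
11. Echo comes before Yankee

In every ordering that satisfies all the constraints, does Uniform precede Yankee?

Yes

There is a constraint chain Uniform → Tango → Yankee.
That forces Uniform before Yankee in every valid schedule.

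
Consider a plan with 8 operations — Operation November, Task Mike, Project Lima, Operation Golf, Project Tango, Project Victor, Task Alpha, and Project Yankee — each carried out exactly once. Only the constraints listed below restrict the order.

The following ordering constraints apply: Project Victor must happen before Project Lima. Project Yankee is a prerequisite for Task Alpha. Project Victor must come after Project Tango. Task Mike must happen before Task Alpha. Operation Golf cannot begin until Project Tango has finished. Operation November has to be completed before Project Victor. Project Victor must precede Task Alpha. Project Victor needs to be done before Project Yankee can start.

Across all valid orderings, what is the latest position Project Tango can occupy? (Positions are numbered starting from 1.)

Every operation that must follow Project Tango has to come after it. Tracing all chains starting from Project Tango, those operations are: Project Lima, Operation Golf, Project Victor, Task Alpha, Project Yankee — 5 in total.
So at least 5 operations follow Project Tango, putting Project Tango no later than position 3. That position is achievable by scheduling everything else first.

3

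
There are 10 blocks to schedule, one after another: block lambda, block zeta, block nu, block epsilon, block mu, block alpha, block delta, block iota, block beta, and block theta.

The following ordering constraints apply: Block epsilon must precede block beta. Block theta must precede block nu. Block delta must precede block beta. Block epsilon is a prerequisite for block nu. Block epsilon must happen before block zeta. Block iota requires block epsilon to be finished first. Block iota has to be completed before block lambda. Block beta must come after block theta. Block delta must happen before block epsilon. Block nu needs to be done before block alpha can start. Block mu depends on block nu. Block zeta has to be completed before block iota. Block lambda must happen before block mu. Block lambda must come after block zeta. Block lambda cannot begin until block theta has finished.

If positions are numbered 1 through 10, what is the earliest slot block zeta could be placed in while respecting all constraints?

Every block that must precede block zeta has to come before it. Tracing all chains that end at block zeta, those blocks are: block epsilon, block delta — 2 in total.
So at minimum 2 blocks come before block zeta, putting block zeta no earlier than position 3. That position is achievable by scheduling exactly those predecessors first.

3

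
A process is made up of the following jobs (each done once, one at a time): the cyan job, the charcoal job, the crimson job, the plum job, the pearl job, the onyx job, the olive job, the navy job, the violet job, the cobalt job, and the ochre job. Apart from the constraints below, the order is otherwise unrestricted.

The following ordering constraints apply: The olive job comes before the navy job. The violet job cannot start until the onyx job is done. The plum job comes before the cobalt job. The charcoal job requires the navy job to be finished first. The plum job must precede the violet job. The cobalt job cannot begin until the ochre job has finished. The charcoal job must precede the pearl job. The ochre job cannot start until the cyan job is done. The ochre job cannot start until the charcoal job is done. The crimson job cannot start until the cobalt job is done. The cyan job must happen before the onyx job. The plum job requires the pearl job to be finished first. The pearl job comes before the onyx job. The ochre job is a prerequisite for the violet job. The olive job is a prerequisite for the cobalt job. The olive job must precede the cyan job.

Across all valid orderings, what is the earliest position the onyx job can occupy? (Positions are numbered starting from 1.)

6

Every job that must precede the onyx job has to come before it. Tracing all chains that end at the onyx job, those jobs are: the cyan job, the charcoal job, the pearl job, the olive job, the navy job — 5 in total.
With 5 mandatory predecessors, the earliest the onyx job can sit is position 5+1 = 6, and placing just those 5 first achieves it.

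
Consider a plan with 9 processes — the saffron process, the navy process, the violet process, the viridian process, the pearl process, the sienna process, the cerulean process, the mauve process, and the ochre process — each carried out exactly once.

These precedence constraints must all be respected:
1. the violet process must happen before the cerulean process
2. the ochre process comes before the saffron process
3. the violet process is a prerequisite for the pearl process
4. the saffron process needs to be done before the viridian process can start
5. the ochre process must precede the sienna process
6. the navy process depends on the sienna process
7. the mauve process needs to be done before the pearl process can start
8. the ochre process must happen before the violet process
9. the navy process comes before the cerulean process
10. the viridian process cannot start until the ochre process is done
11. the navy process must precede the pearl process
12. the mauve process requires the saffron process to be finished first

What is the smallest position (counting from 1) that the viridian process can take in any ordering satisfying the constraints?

3

Every process that must precede the viridian process has to come before it. Tracing all chains that end at the viridian process, those processes are: the saffron process, the ochre process — 2 in total.
So at minimum 2 processes come before the viridian process, putting the viridian process no earlier than position 3. That position is achievable by scheduling exactly those predecessors first.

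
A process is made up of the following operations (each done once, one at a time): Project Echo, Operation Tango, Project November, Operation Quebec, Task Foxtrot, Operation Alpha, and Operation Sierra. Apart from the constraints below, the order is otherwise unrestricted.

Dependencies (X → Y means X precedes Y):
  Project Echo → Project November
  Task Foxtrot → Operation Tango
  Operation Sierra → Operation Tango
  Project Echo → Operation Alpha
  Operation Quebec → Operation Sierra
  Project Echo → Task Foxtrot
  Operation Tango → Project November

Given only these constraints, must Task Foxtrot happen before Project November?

Yes

There is a constraint chain Task Foxtrot → Operation Tango → Project November.
That forces Task Foxtrot before Project November in every valid schedule.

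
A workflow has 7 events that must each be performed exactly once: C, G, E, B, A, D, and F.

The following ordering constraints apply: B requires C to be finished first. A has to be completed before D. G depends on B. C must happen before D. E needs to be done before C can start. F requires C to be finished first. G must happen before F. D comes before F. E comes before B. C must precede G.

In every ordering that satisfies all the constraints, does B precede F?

Yes

There is a constraint chain B → G → F.
That forces B before F in every valid schedule.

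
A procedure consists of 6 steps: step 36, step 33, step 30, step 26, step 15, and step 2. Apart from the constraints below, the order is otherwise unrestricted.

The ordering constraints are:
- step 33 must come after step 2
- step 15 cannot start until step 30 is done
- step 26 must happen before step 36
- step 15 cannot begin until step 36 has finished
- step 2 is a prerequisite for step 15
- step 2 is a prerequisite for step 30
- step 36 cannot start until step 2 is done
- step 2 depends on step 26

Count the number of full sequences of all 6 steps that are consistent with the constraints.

Step 26 is the only step with nothing required before it, so every ordering starts there.
Enumerating by repeatedly choosing an available step (one whose prerequisites are all placed) gives 8 distinct complete orderings.

8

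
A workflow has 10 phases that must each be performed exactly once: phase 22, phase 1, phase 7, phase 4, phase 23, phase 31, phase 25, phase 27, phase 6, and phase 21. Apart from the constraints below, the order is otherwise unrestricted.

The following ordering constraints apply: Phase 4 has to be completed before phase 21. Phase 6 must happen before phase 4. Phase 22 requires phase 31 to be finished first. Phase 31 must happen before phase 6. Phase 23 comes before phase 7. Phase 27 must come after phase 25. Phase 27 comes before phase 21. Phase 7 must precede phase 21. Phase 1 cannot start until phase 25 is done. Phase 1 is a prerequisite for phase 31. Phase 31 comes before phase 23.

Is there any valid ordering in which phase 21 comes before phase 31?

No

The constraints give a chain phase 31 → phase 6 → phase 4 → phase 21, which forces phase 31 before phase 21.
Hence phase 21 can never be scheduled before phase 31.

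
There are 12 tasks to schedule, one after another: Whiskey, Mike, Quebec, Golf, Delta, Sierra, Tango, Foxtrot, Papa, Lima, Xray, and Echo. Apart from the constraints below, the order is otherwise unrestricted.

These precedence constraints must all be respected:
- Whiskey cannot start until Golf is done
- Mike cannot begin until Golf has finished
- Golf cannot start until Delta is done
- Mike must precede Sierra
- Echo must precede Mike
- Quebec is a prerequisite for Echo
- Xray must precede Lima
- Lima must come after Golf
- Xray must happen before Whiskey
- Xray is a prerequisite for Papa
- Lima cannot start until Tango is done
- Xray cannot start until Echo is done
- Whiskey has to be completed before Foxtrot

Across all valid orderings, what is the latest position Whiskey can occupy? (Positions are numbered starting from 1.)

The only task forced after Whiskey (directly or by a chain) is Foxtrot.
So at least 1 task follows Whiskey, putting Whiskey no later than position 11. That position is achievable by scheduling everything else first.

11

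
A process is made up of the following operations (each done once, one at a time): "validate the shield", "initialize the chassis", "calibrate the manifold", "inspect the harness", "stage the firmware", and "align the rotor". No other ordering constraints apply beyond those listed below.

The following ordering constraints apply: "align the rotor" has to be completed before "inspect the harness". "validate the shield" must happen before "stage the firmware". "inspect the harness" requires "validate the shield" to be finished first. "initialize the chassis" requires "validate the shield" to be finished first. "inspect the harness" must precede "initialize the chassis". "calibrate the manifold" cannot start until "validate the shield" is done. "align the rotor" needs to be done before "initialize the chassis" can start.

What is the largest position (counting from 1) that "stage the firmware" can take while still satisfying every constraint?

No constraint forces any operation after "stage the firmware", so it can be placed last, in position 6.

6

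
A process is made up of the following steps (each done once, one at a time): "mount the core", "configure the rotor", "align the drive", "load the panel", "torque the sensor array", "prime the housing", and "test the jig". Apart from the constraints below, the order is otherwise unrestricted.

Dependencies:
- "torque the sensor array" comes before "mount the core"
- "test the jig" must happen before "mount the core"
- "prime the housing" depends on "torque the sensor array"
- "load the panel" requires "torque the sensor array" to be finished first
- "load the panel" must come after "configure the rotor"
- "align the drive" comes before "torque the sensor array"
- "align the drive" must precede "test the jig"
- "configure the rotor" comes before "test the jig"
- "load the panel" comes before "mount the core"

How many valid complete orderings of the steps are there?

The steps with no prerequisites are "configure the rotor", "align the drive"; any of them can be placed first.
Enumerating by repeatedly choosing an available step (one whose prerequisites are all placed) gives 32 distinct complete orderings.

32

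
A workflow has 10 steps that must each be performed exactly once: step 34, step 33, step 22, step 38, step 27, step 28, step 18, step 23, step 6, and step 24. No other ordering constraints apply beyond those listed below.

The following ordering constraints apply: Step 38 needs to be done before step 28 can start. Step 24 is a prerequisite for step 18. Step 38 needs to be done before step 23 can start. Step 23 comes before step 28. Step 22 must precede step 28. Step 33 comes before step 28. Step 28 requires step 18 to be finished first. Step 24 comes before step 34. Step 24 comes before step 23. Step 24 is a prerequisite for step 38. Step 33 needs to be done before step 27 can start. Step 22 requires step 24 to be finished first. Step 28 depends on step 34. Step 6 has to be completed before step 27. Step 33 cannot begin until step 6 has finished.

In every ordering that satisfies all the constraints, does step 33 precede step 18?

No chain of constraints connects step 33 to step 18 in either direction.
A valid ordering placing step 18 before step 33 exists, so the answer is no.

No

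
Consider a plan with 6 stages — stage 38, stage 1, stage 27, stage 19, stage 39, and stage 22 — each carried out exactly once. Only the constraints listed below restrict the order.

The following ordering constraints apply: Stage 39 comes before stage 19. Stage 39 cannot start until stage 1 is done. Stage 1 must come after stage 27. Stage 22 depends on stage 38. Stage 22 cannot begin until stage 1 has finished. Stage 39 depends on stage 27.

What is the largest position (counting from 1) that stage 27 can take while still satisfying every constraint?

2

The stages that are forced after stage 27, directly or by a chain of constraints, are stage 1, stage 19, stage 39, stage 22. That's 4 stages.
So at least 4 stages follow stage 27, putting stage 27 no later than position 2. That position is achievable by scheduling everything else first.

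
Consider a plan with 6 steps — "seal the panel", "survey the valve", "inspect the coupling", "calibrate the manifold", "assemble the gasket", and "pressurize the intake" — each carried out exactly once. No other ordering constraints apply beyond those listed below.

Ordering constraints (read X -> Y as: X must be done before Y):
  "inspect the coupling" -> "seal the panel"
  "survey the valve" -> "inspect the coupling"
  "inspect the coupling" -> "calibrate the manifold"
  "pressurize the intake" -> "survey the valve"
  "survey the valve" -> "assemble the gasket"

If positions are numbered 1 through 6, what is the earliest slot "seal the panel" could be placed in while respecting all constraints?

4

Working backwards through the constraints from "seal the panel", its full set of required predecessors is "survey the valve", "inspect the coupling", "pressurize the intake" — 3 of them.
With 3 mandatory predecessors, the earliest "seal the panel" can sit is position 3+1 = 4, and placing just those 3 first achieves it.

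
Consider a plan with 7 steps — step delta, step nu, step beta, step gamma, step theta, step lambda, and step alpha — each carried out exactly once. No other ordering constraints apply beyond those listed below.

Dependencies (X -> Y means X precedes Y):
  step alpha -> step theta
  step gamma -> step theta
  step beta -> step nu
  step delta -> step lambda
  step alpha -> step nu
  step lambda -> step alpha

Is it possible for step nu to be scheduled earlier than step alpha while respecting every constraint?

No

There is a dependency chain step alpha → step nu, so step nu always comes after step alpha.
So no valid ordering can have step nu before step alpha.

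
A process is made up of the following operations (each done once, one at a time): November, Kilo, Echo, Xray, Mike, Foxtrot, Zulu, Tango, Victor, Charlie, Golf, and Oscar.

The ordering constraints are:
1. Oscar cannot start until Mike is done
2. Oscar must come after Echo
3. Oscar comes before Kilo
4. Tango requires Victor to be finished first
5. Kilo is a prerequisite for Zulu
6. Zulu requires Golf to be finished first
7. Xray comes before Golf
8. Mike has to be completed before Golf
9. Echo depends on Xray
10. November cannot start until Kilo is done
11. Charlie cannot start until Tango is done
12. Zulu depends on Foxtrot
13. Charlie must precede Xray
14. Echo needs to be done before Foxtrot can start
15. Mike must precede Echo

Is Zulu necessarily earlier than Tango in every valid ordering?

No

In fact the dependencies run the other way: Tango → Charlie → Xray → Golf → Zulu.
So Zulu does not have to come before Tango — it cannot.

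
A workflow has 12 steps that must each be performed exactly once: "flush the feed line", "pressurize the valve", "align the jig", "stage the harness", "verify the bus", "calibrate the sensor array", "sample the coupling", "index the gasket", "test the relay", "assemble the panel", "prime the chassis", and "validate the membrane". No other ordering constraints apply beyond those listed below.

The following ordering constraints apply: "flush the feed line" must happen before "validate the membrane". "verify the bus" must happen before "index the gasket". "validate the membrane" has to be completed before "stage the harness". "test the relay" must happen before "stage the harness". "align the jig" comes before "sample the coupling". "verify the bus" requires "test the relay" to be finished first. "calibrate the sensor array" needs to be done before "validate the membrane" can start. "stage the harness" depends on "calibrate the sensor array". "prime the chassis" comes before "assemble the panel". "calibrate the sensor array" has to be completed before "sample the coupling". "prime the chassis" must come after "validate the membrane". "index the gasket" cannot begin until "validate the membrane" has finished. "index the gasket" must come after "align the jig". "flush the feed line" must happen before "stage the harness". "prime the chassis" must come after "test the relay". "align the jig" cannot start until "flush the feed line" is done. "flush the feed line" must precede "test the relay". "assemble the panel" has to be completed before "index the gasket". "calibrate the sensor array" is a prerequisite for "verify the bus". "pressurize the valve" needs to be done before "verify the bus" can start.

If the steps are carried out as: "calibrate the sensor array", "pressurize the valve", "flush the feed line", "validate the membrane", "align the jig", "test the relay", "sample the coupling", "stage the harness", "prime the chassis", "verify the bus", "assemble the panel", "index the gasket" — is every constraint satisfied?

Going through the constraints one by one, each required predecessor appears earlier in the sequence than its dependent — e.g. "calibrate the sensor array" (position 1) is before "verify the bus" (position 10), as required.

Yes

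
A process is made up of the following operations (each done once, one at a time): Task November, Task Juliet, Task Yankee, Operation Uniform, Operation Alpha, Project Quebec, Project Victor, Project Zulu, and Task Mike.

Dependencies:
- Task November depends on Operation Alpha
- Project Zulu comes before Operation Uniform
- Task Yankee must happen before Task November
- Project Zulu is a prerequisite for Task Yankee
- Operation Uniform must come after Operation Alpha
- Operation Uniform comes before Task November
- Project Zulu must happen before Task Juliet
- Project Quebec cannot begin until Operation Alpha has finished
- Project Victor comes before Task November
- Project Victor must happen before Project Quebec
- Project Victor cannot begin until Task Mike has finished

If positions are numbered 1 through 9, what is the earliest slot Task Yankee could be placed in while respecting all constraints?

2

The only operation forced before Task Yankee (directly or transitively) is Project Zulu.
So at minimum 1 operation comes before Task Yankee, putting Task Yankee no earlier than position 2. That position is achievable by scheduling exactly that predecessor first.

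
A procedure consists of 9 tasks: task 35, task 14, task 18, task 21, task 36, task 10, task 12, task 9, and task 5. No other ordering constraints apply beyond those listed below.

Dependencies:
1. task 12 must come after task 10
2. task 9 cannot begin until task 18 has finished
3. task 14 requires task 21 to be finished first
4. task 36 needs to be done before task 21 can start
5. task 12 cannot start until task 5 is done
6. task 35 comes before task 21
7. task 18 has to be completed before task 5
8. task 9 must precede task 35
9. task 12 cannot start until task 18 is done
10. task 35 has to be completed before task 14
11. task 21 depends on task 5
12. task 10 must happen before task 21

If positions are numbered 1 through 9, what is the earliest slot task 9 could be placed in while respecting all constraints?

2

Working backwards through the constraints from task 9, its only required predecessor is task 18.
With 1 mandatory predecessor, the earliest task 9 can sit is position 1+1 = 2, and placing just that one first achieves it.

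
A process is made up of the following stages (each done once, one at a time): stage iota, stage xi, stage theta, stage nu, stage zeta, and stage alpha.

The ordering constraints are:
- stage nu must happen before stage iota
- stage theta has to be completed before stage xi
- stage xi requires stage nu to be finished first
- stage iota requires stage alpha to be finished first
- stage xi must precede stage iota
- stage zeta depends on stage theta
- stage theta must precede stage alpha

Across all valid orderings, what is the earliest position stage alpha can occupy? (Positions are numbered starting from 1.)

2

The only stage forced before stage alpha (directly or transitively) is stage theta.
So at minimum 1 stage comes before stage alpha, putting stage alpha no earlier than position 2. That position is achievable by scheduling exactly that predecessor first.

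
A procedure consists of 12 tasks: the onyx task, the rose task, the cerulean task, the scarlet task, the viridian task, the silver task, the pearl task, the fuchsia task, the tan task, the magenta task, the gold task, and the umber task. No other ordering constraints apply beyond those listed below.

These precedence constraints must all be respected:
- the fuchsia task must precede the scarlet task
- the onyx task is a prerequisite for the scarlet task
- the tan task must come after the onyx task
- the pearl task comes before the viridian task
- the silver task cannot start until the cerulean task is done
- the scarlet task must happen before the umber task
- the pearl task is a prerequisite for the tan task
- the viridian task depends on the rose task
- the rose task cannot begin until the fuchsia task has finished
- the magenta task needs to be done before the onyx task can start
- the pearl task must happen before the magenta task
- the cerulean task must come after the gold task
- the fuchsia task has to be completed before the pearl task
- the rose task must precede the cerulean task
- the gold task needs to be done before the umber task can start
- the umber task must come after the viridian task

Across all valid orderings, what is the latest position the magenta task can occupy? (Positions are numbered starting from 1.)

Following every chain forward from the magenta task, the tasks that must come later are the onyx task, the scarlet task, the tan task, the umber task — 4 of them.
With 4 mandatory successors out of 12 tasks total, the latest slot for the magenta task is 12−4 = 8, and it's reachable by doing all non-successors before the magenta task.

8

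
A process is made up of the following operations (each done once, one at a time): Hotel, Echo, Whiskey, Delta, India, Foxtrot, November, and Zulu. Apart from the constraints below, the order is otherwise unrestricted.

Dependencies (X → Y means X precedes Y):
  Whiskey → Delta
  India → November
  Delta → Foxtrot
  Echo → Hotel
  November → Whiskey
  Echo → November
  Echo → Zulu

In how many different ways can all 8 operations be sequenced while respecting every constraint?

72

The operations with no prerequisites are Echo, India; any of them can be placed first.
Enumerating by repeatedly choosing an available operation (one whose prerequisites are all placed) gives 72 distinct complete orderings.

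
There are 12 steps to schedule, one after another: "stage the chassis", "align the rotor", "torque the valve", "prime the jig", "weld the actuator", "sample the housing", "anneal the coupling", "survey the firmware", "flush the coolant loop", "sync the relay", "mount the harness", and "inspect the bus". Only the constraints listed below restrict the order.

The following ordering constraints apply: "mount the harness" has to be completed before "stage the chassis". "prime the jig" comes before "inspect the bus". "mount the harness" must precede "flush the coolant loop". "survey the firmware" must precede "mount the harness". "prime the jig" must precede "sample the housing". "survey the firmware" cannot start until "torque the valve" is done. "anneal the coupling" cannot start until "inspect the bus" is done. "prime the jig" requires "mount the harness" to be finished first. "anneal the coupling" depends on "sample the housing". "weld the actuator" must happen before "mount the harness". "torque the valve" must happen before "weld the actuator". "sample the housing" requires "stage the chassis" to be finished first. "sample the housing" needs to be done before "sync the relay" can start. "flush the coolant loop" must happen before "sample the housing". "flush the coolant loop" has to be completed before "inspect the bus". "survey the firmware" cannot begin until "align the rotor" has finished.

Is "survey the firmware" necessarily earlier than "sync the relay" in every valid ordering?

Yes

Following the dependencies: "survey the firmware" → "mount the harness" → "stage the chassis" → "sample the housing" → "sync the relay".
So "survey the firmware" must precede "sync the relay" in any valid ordering.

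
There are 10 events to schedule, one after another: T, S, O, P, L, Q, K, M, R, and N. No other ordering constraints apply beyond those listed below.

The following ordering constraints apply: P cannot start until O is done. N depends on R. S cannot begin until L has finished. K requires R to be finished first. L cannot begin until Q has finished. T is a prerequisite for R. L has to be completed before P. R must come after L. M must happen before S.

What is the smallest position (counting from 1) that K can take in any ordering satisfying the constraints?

The events that are forced before K, directly or transitively, are T, L, Q, R. That's 4 events.
With 4 mandatory predecessors, the earliest K can sit is position 4+1 = 5, and placing just those 4 first achieves it.

5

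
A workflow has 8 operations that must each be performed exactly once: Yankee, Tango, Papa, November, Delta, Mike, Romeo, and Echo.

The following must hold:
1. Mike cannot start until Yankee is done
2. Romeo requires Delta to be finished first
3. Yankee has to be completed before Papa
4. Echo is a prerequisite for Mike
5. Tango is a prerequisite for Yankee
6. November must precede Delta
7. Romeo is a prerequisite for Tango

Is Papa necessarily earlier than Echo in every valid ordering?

No

No chain of constraints connects Papa to Echo in either direction.
There exist valid orderings with Echo before Papa, so Papa is not required to come first.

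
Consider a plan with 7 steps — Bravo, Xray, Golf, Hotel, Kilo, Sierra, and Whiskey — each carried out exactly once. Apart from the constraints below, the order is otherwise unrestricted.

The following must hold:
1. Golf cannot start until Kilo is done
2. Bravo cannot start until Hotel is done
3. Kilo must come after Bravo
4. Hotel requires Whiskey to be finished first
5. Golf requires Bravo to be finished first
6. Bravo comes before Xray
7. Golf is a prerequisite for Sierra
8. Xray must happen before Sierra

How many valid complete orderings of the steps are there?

Only Whiskey has no prerequisites, so it must go first.
Enumerating by repeatedly choosing an available step (one whose prerequisites are all placed) gives 3 distinct complete orderings.

3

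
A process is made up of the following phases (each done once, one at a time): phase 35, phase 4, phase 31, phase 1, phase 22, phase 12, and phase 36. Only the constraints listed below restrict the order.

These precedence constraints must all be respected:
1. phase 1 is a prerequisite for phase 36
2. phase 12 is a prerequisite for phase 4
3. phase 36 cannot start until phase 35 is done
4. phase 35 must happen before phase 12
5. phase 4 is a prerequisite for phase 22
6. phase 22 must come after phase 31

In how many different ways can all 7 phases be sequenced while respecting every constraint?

78

The phases with no prerequisites are phase 35, phase 31, phase 1; any of them can be placed first.
Enumerating by repeatedly choosing an available phase (one whose prerequisites are all placed) gives 78 distinct complete orderings.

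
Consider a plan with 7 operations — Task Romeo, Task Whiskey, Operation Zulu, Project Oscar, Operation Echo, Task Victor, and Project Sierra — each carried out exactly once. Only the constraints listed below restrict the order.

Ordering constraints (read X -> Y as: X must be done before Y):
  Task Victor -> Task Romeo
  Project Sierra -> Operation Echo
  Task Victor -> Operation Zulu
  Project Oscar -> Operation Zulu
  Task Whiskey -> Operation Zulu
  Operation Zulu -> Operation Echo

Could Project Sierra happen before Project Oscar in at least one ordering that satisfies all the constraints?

Yes

The constraints leave Project Sierra and Project Oscar unordered relative to each other; nothing requires Project Oscar earlier.
That means at least one valid schedule has Project Sierra before Project Oscar.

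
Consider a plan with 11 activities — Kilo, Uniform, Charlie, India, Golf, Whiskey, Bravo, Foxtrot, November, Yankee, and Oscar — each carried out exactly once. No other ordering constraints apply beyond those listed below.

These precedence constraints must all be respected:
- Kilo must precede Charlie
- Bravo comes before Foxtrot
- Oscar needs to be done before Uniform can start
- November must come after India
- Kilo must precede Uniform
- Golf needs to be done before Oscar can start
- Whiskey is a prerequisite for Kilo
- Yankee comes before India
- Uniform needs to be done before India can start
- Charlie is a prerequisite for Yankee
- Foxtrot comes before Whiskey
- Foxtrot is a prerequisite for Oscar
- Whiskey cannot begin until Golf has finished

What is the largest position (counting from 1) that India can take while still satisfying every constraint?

10

The only activity forced after India (directly or by a chain) is November.
With 1 mandatory successor out of 11 activities total, the latest slot for India is 11−1 = 10, and it's reachable by doing all non-successors before India.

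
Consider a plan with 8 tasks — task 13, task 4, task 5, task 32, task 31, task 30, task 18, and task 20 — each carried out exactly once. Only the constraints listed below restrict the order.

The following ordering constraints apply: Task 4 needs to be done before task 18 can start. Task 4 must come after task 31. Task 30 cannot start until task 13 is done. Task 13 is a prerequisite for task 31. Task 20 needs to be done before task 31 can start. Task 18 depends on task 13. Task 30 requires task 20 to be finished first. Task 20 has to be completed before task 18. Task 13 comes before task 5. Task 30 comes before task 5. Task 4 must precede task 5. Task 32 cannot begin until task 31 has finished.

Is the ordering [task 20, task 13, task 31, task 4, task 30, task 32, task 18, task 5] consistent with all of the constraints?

Going through the constraints one by one, each required predecessor appears earlier in the sequence than its dependent — e.g. task 20 (position 1) is before task 18 (position 7), as required.

Yes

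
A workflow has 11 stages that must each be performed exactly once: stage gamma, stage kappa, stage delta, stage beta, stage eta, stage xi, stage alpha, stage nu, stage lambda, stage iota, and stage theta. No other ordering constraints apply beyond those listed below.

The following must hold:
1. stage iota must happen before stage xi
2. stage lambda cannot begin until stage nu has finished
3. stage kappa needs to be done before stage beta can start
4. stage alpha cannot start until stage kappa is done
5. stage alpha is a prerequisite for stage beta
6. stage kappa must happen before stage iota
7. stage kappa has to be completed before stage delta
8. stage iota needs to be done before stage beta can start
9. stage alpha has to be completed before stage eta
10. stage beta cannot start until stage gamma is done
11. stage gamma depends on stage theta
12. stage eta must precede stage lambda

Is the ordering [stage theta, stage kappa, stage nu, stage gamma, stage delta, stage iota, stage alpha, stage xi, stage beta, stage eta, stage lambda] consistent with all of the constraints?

Every stated constraint is respected: stage nu sits at position 3, ahead of stage lambda at position 11, and each of the other listed pairs likewise has the predecessor earlier in the sequence.

Yes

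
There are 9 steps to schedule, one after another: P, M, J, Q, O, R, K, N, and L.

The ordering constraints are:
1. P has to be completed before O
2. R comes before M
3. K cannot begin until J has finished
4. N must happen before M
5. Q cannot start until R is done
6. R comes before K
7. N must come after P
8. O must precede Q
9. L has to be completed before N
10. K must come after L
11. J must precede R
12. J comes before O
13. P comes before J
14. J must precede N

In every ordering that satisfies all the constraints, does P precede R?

There is a constraint chain P → J → R.
That forces P before R in every valid schedule.

Yes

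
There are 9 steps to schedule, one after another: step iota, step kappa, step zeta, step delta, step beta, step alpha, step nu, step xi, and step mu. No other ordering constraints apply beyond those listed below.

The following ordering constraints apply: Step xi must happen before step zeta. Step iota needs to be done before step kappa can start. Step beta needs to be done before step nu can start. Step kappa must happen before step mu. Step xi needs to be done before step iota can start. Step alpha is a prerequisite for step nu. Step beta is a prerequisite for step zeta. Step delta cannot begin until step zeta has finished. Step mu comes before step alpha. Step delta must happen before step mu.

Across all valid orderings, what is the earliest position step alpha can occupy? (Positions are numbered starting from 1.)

Working backwards through the constraints from step alpha, its full set of required predecessors is step iota, step kappa, step zeta, step delta, step beta, step xi, step mu — 7 of them.
With 7 mandatory predecessors, the earliest step alpha can sit is position 7+1 = 8, and placing just those 7 first achieves it.

8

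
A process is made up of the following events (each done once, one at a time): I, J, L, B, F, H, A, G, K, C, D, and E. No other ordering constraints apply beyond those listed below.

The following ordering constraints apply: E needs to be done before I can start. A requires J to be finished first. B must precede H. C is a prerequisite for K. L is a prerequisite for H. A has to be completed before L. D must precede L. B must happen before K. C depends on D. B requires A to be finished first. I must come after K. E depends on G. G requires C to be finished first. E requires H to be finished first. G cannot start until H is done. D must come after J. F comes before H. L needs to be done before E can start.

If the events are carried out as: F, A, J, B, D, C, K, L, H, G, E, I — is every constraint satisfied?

Here J comes after A.
But one of the constraints requires J before A, so this ordering violates it.

No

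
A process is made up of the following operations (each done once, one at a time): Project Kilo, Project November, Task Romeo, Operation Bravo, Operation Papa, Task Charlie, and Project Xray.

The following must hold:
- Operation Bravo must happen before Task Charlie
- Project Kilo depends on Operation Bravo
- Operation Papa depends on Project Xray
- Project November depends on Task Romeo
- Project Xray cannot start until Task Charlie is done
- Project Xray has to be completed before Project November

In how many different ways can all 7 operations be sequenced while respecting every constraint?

52

The operations with no prerequisites are Task Romeo, Operation Bravo; any of them can be placed first.
Systematically extending each partial ordering one operation at a time and counting, there are 52 complete orderings.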